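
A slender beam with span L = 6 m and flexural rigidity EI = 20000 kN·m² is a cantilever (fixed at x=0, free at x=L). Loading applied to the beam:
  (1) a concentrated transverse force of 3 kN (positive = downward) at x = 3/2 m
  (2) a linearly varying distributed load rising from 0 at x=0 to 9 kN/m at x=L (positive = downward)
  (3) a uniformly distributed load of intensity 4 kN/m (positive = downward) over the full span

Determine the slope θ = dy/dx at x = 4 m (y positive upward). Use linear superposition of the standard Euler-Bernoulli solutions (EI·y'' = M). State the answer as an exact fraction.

θ(4) = -8977/480000 rad

Load 1 — point force P=3 kN at a=3/2 m (b=L-a=9/2):
  θ_1 = -Pa²/(2EI)  [x>a] = -3·(3/2)²/(2·20000) = -27/160000 rad
Load 2 — triangular load w₀=9 kN/m (0→w₀ over full span):
  θ_2 = (w₀Lx²/4-w₀L²x/3-w₀x⁴/(24L))/EI = (9·6·4²/4-9·6²·4/3-9·4⁴/(24·6))/20000 = -29/2500 rad
Load 3 — uniform load w=4 kN/m over full span:
  θ_3 = -wx(x²-3Lx+3L²)/(6EI) = -4·4·(4²-3·6·4+3·6²)/(6·20000) = -13/1875 rad
Superposition: θ = Σ θ_i = -8977/480000 rad ≈ -0.018702 rad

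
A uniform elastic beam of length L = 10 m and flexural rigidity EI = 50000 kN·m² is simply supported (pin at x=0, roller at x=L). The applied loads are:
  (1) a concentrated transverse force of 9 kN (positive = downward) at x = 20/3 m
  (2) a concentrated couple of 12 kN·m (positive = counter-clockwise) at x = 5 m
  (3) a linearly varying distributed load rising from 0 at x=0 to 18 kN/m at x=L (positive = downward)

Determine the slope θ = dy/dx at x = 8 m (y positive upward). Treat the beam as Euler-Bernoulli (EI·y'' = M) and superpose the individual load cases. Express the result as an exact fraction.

Load 1 — point force P=9 kN at a=20/3 m (b=L-a=10/3):
  θ_1 = -Pa(2L²-6Lx+3x²+a²)/(6LEI)  [x>a] = -9·(20/3)·(2·10²-6·10·8+3·8²+(20/3)²)/(6·10·50000) = 49/56250 rad
Load 2 — applied couple M₀=12 kN·m at a=5 m (b=L-a=5):
  θ_2 = (M₀x²/(2L)-M₀(x-a)+C₁)/EI  [x>a] with C₁=M₀(3b²-L²)/(6L)=-5 = (12·8²/(2·10)-12·(8-5)+(-5))/50000 = -13/250000 rad
Load 3 — triangular load w₀=18 kN/m (0→w₀ over full span):
  θ_3 = -w₀(7L⁴-30L²x²+15x⁴)/(360LEI) = -18·(7·10⁴-30·10²·8²+15·8⁴)/(360·10·50000) = 757/125000 rad
Superposition: θ = Σ θ_i = 15469/2250000 rad ≈ 0.006875 rad

θ(8) = 15469/2250000 rad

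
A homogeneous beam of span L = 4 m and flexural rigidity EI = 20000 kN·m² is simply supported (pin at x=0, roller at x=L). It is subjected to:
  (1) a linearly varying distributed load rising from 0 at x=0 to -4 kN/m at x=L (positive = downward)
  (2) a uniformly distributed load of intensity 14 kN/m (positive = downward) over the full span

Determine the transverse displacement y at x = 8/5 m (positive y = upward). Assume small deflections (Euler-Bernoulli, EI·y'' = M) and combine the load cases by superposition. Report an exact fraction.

y(8/5) = -55972/29296875 m

Load 1 — triangular load w₀=-4 kN/m (0→w₀ over full span):
  y_1 = -w₀x(7L⁴-10L²x²+3x⁴)/(360LEI) = -(-4)·(8/5)·(7·4⁴-10·4²·(8/5)²+3·(8/5)⁴)/(360·4·20000) = 9128/29296875 m
Load 2 — uniform load w=14 kN/m over full span:
  y_2 = -wx(L³-2Lx²+x³)/(24EI) = -14·(8/5)·(4³-2·4·(8/5)²+(8/5)³)/(24·20000) = -868/390625 m
Superposition: y = Σ y_i = -55972/29296875 m ≈ -0.001911 m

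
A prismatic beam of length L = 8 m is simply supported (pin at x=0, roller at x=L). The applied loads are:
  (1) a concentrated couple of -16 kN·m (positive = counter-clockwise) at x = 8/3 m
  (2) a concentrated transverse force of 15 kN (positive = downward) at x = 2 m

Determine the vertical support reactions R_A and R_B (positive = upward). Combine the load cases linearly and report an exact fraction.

Load 1 — applied couple M₀=-16 kN·m at a=8/3 m (b=L-a=16/3):
  R_A = M₀/L = (-16)/8 = -2 kN
  R_B = -M₀/L = -(-16)/8 = 2 kN
Load 2 — point force P=15 kN at a=2 m (b=L-a=6):
  R_A = Pb/L = 15·6/8 = 45/4 kN
  R_B = Pa/L = 15·2/8 = 15/4 kN
Superposition: R_A = 37/4 kN, R_B = 23/4 kN

R_A = 37/4 kN, R_B = 23/4 kN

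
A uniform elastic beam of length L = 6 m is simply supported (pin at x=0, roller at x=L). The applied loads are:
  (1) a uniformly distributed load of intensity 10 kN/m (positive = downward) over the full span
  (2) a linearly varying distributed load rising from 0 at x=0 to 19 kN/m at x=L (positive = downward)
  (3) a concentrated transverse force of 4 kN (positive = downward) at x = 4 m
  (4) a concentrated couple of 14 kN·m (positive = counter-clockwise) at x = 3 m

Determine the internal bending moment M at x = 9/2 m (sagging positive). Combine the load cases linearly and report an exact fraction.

M(9/2) = 2293/32 kN·m

Load 1 — uniform load w=10 kN/m over full span:
  M_1 = wx(L-x)/2 = 10·(9/2)·(6-(9/2))/2 = 135/4 kN·m
Load 2 — triangular load w₀=19 kN/m (0→w₀ over full span):
  M_2 = w₀Lx/6 - w₀x³/(6L) = 19·6·(9/2)/6 - 19·(9/2)³/(6·6) = 1197/32 kN·m
Load 3 — point force P=4 kN at a=4 m (b=L-a=2):
  M_3 = Pa(L-x)/L  [x>a] = 4·4·(6-(9/2))/6 = 4 kN·m
Load 4 — applied couple M₀=14 kN·m at a=3 m (b=L-a=3):
  M_4 = M₀x/L - M₀  [x>a] = 14·(9/2)/6 - 14 = -7/2 kN·m
Superposition: M = Σ M_i = 2293/32 kN·m ≈ 71.656250 kN·m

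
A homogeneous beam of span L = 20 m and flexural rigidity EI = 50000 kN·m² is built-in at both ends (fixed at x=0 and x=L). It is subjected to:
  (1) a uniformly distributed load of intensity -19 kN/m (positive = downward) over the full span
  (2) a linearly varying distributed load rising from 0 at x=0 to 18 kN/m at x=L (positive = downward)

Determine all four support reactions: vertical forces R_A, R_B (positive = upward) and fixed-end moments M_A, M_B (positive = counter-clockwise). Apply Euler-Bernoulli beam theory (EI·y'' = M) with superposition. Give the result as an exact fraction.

R_A = -136 kN, M_A = -1180/3 kN·m, R_B = -64 kN, M_B = 820/3 kN·m

Load 1 — uniform load w=-19 kN/m over full span:
  R_A = wL/2 = (-19)·20/2 = -190 kN
  M_A = wL²/12 = (-19)·20²/12 = -1900/3 kN·m
  R_B = wL/2 = (-19)·20/2 = -190 kN
  M_B = -wL²/12 = -(-19)·20²/12 = 1900/3 kN·m
Load 2 — triangular load w₀=18 kN/m (0→w₀ over full span):
  R_A = 3w₀L/20 = 3·18·20/20 = 54 kN
  M_A = w₀L²/30 = 18·20²/30 = 240 kN·m
  R_B = 7w₀L/20 = 7·18·20/20 = 126 kN
  M_B = -w₀L²/20 = -18·20²/20 = -360 kN·m
Superposition: R_A = -136 kN, M_A = -1180/3 kN·m, R_B = -64 kN, M_B = 820/3 kN·m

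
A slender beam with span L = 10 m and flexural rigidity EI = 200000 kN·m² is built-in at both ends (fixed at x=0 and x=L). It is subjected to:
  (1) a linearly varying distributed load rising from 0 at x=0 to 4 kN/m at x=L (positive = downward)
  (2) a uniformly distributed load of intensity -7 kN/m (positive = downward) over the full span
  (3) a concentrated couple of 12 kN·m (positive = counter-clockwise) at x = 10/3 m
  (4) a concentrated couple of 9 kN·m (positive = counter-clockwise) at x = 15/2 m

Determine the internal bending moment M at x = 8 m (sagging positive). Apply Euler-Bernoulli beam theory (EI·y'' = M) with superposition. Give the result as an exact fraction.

M(8) = -11/240 kN·m

Load 1 — triangular load w₀=4 kN/m (0→w₀ over full span):
  M_1 = 3w₀Lx/20 - w₀L²/30 - w₀x³/(6L) = 3·4·10·8/20 - 4·10²/30 - 4·8³/(6·10) = 8/15 kN·m
Load 2 — uniform load w=-7 kN/m over full span:
  M_2 = wLx/2 - wL²/12 - wx²/2 = (-7)·10·8/2 - (-7)·10²/12 - (-7)·8²/2 = 7/3 kN·m
Load 3 — applied couple M₀=12 kN·m at a=10/3 m (b=L-a=20/3):
  M_3 = R_Ax - M_A - M₀  [x>a] with R_A=8/5, M_A=0 = (8/5)·8 - 0 - 12 = 4/5 kN·m
Load 4 — applied couple M₀=9 kN·m at a=15/2 m (b=L-a=5/2):
  M_4 = R_Ax - M_A - M₀  [x>a] with R_A=81/80, M_A=45/16 = (81/80)·8 - (45/16) - 9 = -297/80 kN·m
Superposition: M = Σ M_i = -11/240 kN·m ≈ -0.045833 kN·m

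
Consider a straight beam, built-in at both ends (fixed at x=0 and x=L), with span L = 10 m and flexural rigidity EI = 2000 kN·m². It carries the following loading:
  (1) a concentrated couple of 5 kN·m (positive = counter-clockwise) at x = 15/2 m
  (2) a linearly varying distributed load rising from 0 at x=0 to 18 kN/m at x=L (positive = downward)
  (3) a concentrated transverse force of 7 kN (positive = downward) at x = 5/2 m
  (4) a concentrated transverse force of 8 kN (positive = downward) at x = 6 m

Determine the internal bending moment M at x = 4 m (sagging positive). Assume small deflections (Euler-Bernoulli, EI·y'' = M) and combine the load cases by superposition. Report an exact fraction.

Load 1 — applied couple M₀=5 kN·m at a=15/2 m (b=L-a=5/2):
  M_1 = R_Ax - M_A  [x≤a] with R_A=9/16, M_A=25/16 = (9/16)·4 - (25/16) = 11/16 kN·m
Load 2 — triangular load w₀=18 kN/m (0→w₀ over full span):
  M_2 = 3w₀Lx/20 - w₀L²/30 - w₀x³/(6L) = 3·18·10·4/20 - 18·10²/30 - 18·4³/(6·10) = 144/5 kN·m
Load 3 — point force P=7 kN at a=5/2 m (b=L-a=15/2):
  M_3 = Pa²(a+3b)(L-x)/L³ - Pa²b/L²  [x>a] = 7·(5/2)²·((5/2)+3·(15/2))·(10-4)/10³ - 7·(5/2)²·(15/2)/10² = 105/32 kN·m
Load 4 — point force P=8 kN at a=6 m (b=L-a=4):
  M_4 = Pb²(3a+b)x/L³ - Pab²/L²  [x≤a] = 8·4²·(3·6+4)·4/10³ - 8·6·4²/10² = 448/125 kN·m
Superposition: M = Σ M_i = 145411/4000 kN·m ≈ 36.352750 kN·m

M(4) = 145411/4000 kN·m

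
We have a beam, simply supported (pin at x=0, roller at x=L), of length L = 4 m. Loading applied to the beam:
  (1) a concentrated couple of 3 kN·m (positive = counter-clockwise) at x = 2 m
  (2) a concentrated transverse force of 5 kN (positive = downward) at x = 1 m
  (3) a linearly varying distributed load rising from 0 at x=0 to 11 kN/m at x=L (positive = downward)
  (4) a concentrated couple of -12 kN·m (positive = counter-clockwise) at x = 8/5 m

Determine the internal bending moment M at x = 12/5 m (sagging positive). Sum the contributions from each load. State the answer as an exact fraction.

M(12/5) = 2108/125 kN·m

Load 1 — applied couple M₀=3 kN·m at a=2 m (b=L-a=2):
  M_1 = M₀x/L - M₀  [x>a] = 3·(12/5)/4 - 3 = -6/5 kN·m
Load 2 — point force P=5 kN at a=1 m (b=L-a=3):
  M_2 = Pa(L-x)/L  [x>a] = 5·1·(4-(12/5))/4 = 2 kN·m
Load 3 — triangular load w₀=11 kN/m (0→w₀ over full span):
  M_3 = w₀Lx/6 - w₀x³/(6L) = 11·4·(12/5)/6 - 11·(12/5)³/(6·4) = 1408/125 kN·m
Load 4 — applied couple M₀=-12 kN·m at a=8/5 m (b=L-a=12/5):
  M_4 = M₀x/L - M₀  [x>a] = (-12)·(12/5)/4 - (-12) = 24/5 kN·m
Superposition: M = Σ M_i = 2108/125 kN·m ≈ 16.864000 kN·m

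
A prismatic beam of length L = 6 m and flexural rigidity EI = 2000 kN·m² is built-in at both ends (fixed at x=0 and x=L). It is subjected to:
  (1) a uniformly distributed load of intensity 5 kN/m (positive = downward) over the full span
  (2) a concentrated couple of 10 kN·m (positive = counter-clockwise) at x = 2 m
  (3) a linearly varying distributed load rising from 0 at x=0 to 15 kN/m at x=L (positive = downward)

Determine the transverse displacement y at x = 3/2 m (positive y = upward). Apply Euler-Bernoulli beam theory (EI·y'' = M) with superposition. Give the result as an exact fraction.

Load 1 — uniform load w=5 kN/m over full span:
  y_1 = -wx²(L-x)²/(24EI) = -5·(3/2)²·(6-(3/2))²/(24·2000) = -243/51200 m
Load 2 — applied couple M₀=10 kN·m at a=2 m (b=L-a=4):
  y_2 = (R_Ax³/6 - M_Ax²/2)/EI  [x≤a] with R_A=20/9, M_A=0 = ((20/9)·(3/2)³/6 - 0·(3/2)²/2)/2000 = 1/1600 m
Load 3 — triangular load w₀=15 kN/m (0→w₀ over full span):
  y_3 = -w₀x²(L-x)²(x+2L)/(120LEI) = -15·(3/2)²·(6-(3/2))²·((3/2)+2·6)/(120·6·2000) = -6561/1024000 m
Superposition: y = Σ y_i = -10781/1024000 m ≈ -0.010528 m

y(3/2) = -10781/1024000 m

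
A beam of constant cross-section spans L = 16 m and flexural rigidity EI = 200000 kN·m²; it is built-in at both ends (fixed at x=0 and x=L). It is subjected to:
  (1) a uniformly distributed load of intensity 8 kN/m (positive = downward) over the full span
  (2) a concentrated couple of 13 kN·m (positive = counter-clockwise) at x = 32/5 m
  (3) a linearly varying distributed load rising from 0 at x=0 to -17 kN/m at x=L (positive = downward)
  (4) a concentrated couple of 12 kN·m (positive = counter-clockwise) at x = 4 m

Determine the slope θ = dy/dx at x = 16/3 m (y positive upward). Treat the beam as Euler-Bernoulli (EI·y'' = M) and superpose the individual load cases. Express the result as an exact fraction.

θ(16/3) = 32873/151875000 rad

Load 1 — uniform load w=8 kN/m over full span:
  θ_1 = -wx(L-x)(L-2x)/(12EI) = -8·(16/3)·(16-(16/3))·(16-2·(16/3))/(12·200000) = -256/253125 rad
Load 2 — applied couple M₀=13 kN·m at a=32/5 m (b=L-a=48/5):
  θ_2 = (R_Ax²/2 - M_Ax)/EI  [x≤a] with R_A=117/100, M_A=39/25 = ((117/100)·(16/3)²/2 - (39/25)·(16/3))/200000 = 13/312500 rad
Load 3 — triangular load w₀=-17 kN/m (0→w₀ over full span):
  θ_3 = -w₀(2x(L-x)(L-2x)(x+2L)+x²(L-x)²)/(120LEI) = -(-17)·(2·(16/3)·(16-(16/3))·(16-2·(16/3))·((16/3)+2·16)+(16/3)²·(16-(16/3))²)/(120·16·200000) = 4352/3796875 rad
Load 4 — applied couple M₀=12 kN·m at a=4 m (b=L-a=12):
  θ_4 = (R_Ax²/2 - M_Ax - M₀(x-a))/EI  [x>a] with R_A=27/32, M_A=-9/4 = ((27/32)·(16/3)²/2 - (-9/4)·(16/3) - 12·((16/3)-4))/200000 = 1/25000 rad
Superposition: θ = Σ θ_i = 32873/151875000 rad ≈ 0.000216 rad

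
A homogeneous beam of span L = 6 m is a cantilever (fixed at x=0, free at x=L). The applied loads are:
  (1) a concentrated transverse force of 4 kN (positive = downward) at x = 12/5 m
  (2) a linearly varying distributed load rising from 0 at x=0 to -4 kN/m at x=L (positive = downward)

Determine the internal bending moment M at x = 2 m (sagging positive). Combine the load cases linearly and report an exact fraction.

Load 1 — point force P=4 kN at a=12/5 m (b=L-a=18/5):
  M_1 = -P(a-x)  [x≤a] = -4·((12/5)-2) = -8/5 kN·m
Load 2 — triangular load w₀=-4 kN/m (0→w₀ over full span):
  M_2 = w₀Lx/2 - w₀L²/3 - w₀x³/(6L) = (-4)·6·2/2 - (-4)·6²/3 - (-4)·2³/(6·6) = 224/9 kN·m
Superposition: M = Σ M_i = 1048/45 kN·m ≈ 23.288889 kN·m

M(2) = 1048/45 kN·m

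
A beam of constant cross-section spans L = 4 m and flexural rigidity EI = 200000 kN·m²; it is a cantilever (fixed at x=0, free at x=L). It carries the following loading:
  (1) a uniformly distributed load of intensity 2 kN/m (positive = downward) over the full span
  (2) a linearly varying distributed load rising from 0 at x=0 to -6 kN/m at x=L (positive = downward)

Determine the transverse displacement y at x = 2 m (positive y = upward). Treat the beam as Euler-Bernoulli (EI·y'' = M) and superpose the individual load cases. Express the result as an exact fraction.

Load 1 — uniform load w=2 kN/m over full span:
  y_1 = -wx²(x²-4Lx+6L²)/(24EI) = -2·2²·(2²-4·4·2+6·4²)/(24·200000) = -17/150000 m
Load 2 — triangular load w₀=-6 kN/m (0→w₀ over full span):
  y_2 = (w₀Lx³/12-w₀L²x²/6-w₀x⁵/(120L))/EI = ((-6)·4·2³/12-(-6)·4²·2²/6-(-6)·2⁵/(120·4))/200000 = 121/500000 m
Superposition: y = Σ y_i = 193/1500000 m ≈ 0.000129 m

y(2) = 193/1500000 m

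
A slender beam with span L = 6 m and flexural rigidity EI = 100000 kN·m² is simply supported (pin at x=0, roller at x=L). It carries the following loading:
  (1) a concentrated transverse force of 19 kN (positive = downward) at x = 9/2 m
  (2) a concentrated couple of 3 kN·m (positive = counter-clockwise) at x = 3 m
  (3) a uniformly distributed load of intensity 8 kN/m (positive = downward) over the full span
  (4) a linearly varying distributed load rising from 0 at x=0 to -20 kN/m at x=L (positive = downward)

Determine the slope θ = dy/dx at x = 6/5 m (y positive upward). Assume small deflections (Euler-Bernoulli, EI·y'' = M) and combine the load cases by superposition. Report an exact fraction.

Load 1 — point force P=19 kN at a=9/2 m (b=L-a=3/2):
  θ_1 = -Pb(L²-b²-3x²)/(6LEI)  [x≤a] = -19·(3/2)·(6²-(3/2)²-3·(6/5)²)/(6·6·100000) = -18639/80000000 rad
Load 2 — applied couple M₀=3 kN·m at a=3 m (b=L-a=3):
  θ_2 = (M₀x²/(2L)+C₁)/EI  [x≤a] with C₁=M₀(3b²-L²)/(6L)=-3/4 = (3·(6/5)²/(2·6)+(-3/4))/100000 = -39/10000000 rad
Load 3 — uniform load w=8 kN/m over full span:
  θ_3 = -w(L³-6Lx²+4x³)/(24EI) = -8·(6³-6·6·(6/5)²+4·(6/5)³)/(24·100000) = -891/1562500 rad
Load 4 — triangular load w₀=-20 kN/m (0→w₀ over full span):
  θ_4 = -w₀(7L⁴-30L²x²+15x⁴)/(360LEI) = -(-20)·(7·6⁴-30·6²·(6/5)²+15·(6/5)⁴)/(360·6·100000) = 273/390625 rad
Superposition: θ = Σ θ_i = -43299/400000000 rad ≈ -0.000108 rad

θ(6/5) = -43299/400000000 rad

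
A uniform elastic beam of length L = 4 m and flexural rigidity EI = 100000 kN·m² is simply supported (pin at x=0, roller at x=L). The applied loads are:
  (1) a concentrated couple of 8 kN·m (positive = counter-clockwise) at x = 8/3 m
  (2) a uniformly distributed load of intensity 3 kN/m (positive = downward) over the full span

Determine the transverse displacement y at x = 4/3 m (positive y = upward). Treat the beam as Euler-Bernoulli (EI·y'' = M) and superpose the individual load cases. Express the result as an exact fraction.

Load 1 — applied couple M₀=8 kN·m at a=8/3 m (b=L-a=4/3):
  y_1 = (M₀x³/(6L)+C₁x)/EI  [x≤a] with C₁=M₀(3b²-L²)/(6L)=-32/9 = (8·(4/3)³/(6·4)+(-32/9)·(4/3))/100000 = -2/50625 m
Load 2 — uniform load w=3 kN/m over full span:
  y_2 = -wx(L³-2Lx²+x³)/(24EI) = -3·(4/3)·(4³-2·4·(4/3)²+(4/3)³)/(24·100000) = -22/253125 m
Superposition: y = Σ y_i = -32/253125 m ≈ -0.000126 m

y(4/3) = -32/253125 m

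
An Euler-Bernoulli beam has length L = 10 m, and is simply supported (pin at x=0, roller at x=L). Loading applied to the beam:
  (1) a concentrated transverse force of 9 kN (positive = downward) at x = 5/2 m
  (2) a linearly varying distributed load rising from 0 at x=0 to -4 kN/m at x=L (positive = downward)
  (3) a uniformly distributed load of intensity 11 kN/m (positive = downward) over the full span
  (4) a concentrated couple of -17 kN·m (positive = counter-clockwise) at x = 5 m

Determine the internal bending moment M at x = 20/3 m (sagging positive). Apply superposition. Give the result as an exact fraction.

Load 1 — point force P=9 kN at a=5/2 m (b=L-a=15/2):
  M_1 = Pa(L-x)/L  [x>a] = 9·(5/2)·(10-(20/3))/10 = 15/2 kN·m
Load 2 — triangular load w₀=-4 kN/m (0→w₀ over full span):
  M_2 = w₀Lx/6 - w₀x³/(6L) = (-4)·10·(20/3)/6 - (-4)·(20/3)³/(6·10) = -2000/81 kN·m
Load 3 — uniform load w=11 kN/m over full span:
  M_3 = wx(L-x)/2 = 11·(20/3)·(10-(20/3))/2 = 1100/9 kN·m
Load 4 — applied couple M₀=-17 kN·m at a=5 m (b=L-a=5):
  M_4 = M₀x/L - M₀  [x>a] = (-17)·(20/3)/10 - (-17) = 17/3 kN·m
Superposition: M = Σ M_i = 17933/162 kN·m ≈ 110.697531 kN·m

M(20/3) = 17933/162 kN·m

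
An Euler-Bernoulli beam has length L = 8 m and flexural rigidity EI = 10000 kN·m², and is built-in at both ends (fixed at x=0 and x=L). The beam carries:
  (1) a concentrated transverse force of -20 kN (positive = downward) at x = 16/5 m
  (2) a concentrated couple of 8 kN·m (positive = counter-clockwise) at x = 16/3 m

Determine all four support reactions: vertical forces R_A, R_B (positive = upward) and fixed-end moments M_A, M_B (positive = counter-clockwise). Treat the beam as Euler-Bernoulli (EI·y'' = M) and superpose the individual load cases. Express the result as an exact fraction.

R_A = -872/75 kN, M_A = -1528/75 kN·m, R_B = -628/75 kN, M_B = 384/25 kN·m

Load 1 — point force P=-20 kN at a=16/5 m (b=L-a=24/5):
  R_A = Pb²(3a+b)/L³ = (-20)·(24/5)²·(3·(16/5)+(24/5))/8³ = -324/25 kN
  M_A = Pab²/L² = (-20)·(16/5)·(24/5)²/8² = -576/25 kN·m
  R_B = Pa²(a+3b)/L³ = (-20)·(16/5)²·((16/5)+3·(24/5))/8³ = -176/25 kN
  M_B = -Pa²b/L² = -(-20)·(16/5)²·(24/5)/8² = 384/25 kN·m
Load 2 — applied couple M₀=8 kN·m at a=16/3 m (b=L-a=8/3):
  R_A = 6M₀ab/L³ = 6·8·(16/3)·(8/3)/8³ = 4/3 kN
  M_A = M₀b(2a-b)/L² = 8·(8/3)·(2·(16/3)-(8/3))/8² = 8/3 kN·m
  R_B = -6M₀ab/L³ = -6·8·(16/3)·(8/3)/8³ = -4/3 kN
  M_B = M₀a(2b-a)/L² = 8·(16/3)·(2·(8/3)-(16/3))/8² = 0 kN·m
Superposition: R_A = -872/75 kN, M_A = -1528/75 kN·m, R_B = -628/75 kN, M_B = 384/25 kN·m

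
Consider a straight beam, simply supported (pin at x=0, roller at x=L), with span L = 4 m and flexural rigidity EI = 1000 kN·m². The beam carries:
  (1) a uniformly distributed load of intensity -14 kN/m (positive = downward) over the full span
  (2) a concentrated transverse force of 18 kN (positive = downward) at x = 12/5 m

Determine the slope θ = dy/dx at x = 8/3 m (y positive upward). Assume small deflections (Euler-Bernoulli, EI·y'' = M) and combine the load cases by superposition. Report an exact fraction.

θ(8/3) = -11572/1265625 rad

Load 1 — uniform load w=-14 kN/m over full span:
  θ_1 = -w(L³-6Lx²+4x³)/(24EI) = -(-14)·(4³-6·4·(8/3)²+4·(8/3)³)/(24·1000) = -182/10125 rad
Load 2 — point force P=18 kN at a=12/5 m (b=L-a=8/5):
  θ_2 = -Pa(2L²-6Lx+3x²+a²)/(6LEI)  [x>a] = -18·(12/5)·(2·4²-6·4·(8/3)+3·(8/3)²+(12/5)²)/(6·4·1000) = 138/15625 rad
Superposition: θ = Σ θ_i = -11572/1265625 rad ≈ -0.009143 rad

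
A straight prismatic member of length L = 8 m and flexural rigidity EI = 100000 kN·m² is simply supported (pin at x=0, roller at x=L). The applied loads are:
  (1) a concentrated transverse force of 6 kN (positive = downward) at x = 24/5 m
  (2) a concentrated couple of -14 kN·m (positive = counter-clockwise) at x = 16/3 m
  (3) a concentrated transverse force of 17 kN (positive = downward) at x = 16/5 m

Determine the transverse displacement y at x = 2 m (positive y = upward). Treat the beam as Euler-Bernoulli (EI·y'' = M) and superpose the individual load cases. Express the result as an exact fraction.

Load 1 — point force P=6 kN at a=24/5 m (b=L-a=16/5):
  y_1 = -Pbx(L²-b²-x²)/(6LEI)  [x≤a] = -6·(16/5)·2·(8²-(16/5)²-2²)/(6·8·100000) = -311/781250 m
Load 2 — applied couple M₀=-14 kN·m at a=16/3 m (b=L-a=8/3):
  y_2 = (M₀x³/(6L)+C₁x)/EI  [x≤a] with C₁=M₀(3b²-L²)/(6L)=112/9 = ((-14)·2³/(6·8)+(112/9)·2)/100000 = 203/900000 m
Load 3 — point force P=17 kN at a=16/5 m (b=L-a=24/5):
  y_3 = -Pbx(L²-b²-x²)/(6LEI)  [x≤a] = -17·(24/5)·2·(8²-(24/5)²-2²)/(6·8·100000) = -3927/3125000 m
Superposition: y = Σ y_i = -160781/112500000 m ≈ -0.001429 m

y(2) = -160781/112500000 m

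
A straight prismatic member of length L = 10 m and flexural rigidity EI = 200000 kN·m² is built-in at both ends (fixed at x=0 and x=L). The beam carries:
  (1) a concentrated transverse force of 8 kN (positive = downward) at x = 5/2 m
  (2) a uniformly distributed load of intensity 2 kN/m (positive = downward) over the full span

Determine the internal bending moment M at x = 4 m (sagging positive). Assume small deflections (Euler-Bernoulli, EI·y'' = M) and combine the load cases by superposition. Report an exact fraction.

Load 1 — point force P=8 kN at a=5/2 m (b=L-a=15/2):
  M_1 = Pa²(a+3b)(L-x)/L³ - Pa²b/L²  [x>a] = 8·(5/2)²·((5/2)+3·(15/2))·(10-4)/10³ - 8·(5/2)²·(15/2)/10² = 15/4 kN·m
Load 2 — uniform load w=2 kN/m over full span:
  M_2 = wLx/2 - wL²/12 - wx²/2 = 2·10·4/2 - 2·10²/12 - 2·4²/2 = 22/3 kN·m
Superposition: M = Σ M_i = 133/12 kN·m ≈ 11.083333 kN·m

M(4) = 133/12 kN·m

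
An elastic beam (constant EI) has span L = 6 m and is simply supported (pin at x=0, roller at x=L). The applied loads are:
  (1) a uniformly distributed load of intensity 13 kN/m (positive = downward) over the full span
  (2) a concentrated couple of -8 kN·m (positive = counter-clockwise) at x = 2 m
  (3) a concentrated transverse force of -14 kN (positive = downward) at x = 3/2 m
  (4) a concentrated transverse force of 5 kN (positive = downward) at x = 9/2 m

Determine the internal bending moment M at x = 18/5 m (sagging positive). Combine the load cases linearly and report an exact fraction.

M(18/5) = 2773/50 kN·m

Load 1 — uniform load w=13 kN/m over full span:
  M_1 = wx(L-x)/2 = 13·(18/5)·(6-(18/5))/2 = 1404/25 kN·m
Load 2 — applied couple M₀=-8 kN·m at a=2 m (b=L-a=4):
  M_2 = M₀x/L - M₀  [x>a] = (-8)·(18/5)/6 - (-8) = 16/5 kN·m
Load 3 — point force P=-14 kN at a=3/2 m (b=L-a=9/2):
  M_3 = Pa(L-x)/L  [x>a] = (-14)·(3/2)·(6-(18/5))/6 = -42/5 kN·m
Load 4 — point force P=5 kN at a=9/2 m (b=L-a=3/2):
  M_4 = Pbx/L  [x≤a] = 5·(3/2)·(18/5)/6 = 9/2 kN·m
Superposition: M = Σ M_i = 2773/50 kN·m ≈ 55.460000 kN·m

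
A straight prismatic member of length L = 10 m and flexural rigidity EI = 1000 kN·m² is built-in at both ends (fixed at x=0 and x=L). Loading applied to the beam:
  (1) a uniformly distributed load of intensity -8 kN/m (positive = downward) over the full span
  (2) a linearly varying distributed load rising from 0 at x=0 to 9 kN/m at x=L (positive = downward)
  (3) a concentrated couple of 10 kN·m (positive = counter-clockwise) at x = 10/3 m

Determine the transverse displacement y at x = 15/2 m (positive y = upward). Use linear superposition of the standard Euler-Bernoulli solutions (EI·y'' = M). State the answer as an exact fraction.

Load 1 — uniform load w=-8 kN/m over full span:
  y_1 = -wx²(L-x)²/(24EI) = -(-8)·(15/2)²·(10-(15/2))²/(24·1000) = 15/128 m
Load 2 — triangular load w₀=9 kN/m (0→w₀ over full span):
  y_2 = -w₀x²(L-x)²(x+2L)/(120LEI) = -9·(15/2)²·(10-(15/2))²·((15/2)+2·10)/(120·10·1000) = -297/4096 m
Load 3 — applied couple M₀=10 kN·m at a=10/3 m (b=L-a=20/3):
  y_3 = (R_Ax³/6 - M_Ax²/2 - M₀(x-a)²/2)/EI  [x>a] with R_A=4/3, M_A=0 = ((4/3)·(15/2)³/6 - 0·(15/2)²/2 - 10·((15/2)-(10/3))²/2)/1000 = 1/144 m
Superposition: y = Σ y_i = 1903/36864 m ≈ 0.051622 m

y(15/2) = 1903/36864 m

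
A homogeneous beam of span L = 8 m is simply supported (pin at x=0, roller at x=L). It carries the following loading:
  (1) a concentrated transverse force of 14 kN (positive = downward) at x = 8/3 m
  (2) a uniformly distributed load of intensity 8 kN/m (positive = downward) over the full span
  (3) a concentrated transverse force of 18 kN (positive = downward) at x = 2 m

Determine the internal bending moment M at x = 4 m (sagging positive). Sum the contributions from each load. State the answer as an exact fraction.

Load 1 — point force P=14 kN at a=8/3 m (b=L-a=16/3):
  M_1 = Pa(L-x)/L  [x>a] = 14·(8/3)·(8-4)/8 = 56/3 kN·m
Load 2 — uniform load w=8 kN/m over full span:
  M_2 = wx(L-x)/2 = 8·4·(8-4)/2 = 64 kN·m
Load 3 — point force P=18 kN at a=2 m (b=L-a=6):
  M_3 = Pa(L-x)/L  [x>a] = 18·2·(8-4)/8 = 18 kN·m
Superposition: M = Σ M_i = 302/3 kN·m ≈ 100.666667 kN·m

M(4) = 302/3 kN·m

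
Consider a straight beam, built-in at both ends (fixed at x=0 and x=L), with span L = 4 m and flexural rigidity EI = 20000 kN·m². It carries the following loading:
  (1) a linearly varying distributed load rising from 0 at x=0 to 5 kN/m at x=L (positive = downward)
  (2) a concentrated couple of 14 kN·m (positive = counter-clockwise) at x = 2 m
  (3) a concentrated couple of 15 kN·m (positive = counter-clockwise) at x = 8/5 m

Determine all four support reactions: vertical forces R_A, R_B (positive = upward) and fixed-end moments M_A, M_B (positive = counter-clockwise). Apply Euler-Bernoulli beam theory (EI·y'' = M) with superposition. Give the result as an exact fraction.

R_A = 273/20 kN, M_A = 239/30 kN·m, R_B = -73/20 kN, M_B = 43/10 kN·m

Load 1 — triangular load w₀=5 kN/m (0→w₀ over full span):
  R_A = 3w₀L/20 = 3·5·4/20 = 3 kN
  M_A = w₀L²/30 = 5·4²/30 = 8/3 kN·m
  R_B = 7w₀L/20 = 7·5·4/20 = 7 kN
  M_B = -w₀L²/20 = -5·4²/20 = -4 kN·m
Load 2 — applied couple M₀=14 kN·m at a=2 m (b=L-a=2):
  R_A = 6M₀ab/L³ = 6·14·2·2/4³ = 21/4 kN
  M_A = M₀b(2a-b)/L² = 14·2·(2·2-2)/4² = 7/2 kN·m
  R_B = -6M₀ab/L³ = -6·14·2·2/4³ = -21/4 kN
  M_B = M₀a(2b-a)/L² = 14·2·(2·2-2)/4² = 7/2 kN·m
Load 3 — applied couple M₀=15 kN·m at a=8/5 m (b=L-a=12/5):
  R_A = 6M₀ab/L³ = 6·15·(8/5)·(12/5)/4³ = 27/5 kN
  M_A = M₀b(2a-b)/L² = 15·(12/5)·(2·(8/5)-(12/5))/4² = 9/5 kN·m
  R_B = -6M₀ab/L³ = -6·15·(8/5)·(12/5)/4³ = -27/5 kN
  M_B = M₀a(2b-a)/L² = 15·(8/5)·(2·(12/5)-(8/5))/4² = 24/5 kN·m
Superposition: R_A = 273/20 kN, M_A = 239/30 kN·m, R_B = -73/20 kN, M_B = 43/10 kN·m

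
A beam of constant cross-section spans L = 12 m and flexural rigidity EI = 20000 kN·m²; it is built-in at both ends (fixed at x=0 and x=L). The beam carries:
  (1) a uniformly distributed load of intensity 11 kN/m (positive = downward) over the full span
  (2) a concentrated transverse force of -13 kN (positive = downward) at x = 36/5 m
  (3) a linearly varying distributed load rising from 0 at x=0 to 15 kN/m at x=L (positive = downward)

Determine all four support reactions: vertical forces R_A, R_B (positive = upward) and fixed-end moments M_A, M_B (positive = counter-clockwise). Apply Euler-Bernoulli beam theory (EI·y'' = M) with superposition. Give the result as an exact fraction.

Load 1 — uniform load w=11 kN/m over full span:
  R_A = wL/2 = 11·12/2 = 66 kN
  M_A = wL²/12 = 11·12²/12 = 132 kN·m
  R_B = wL/2 = 11·12/2 = 66 kN
  M_B = -wL²/12 = -11·12²/12 = -132 kN·m
Load 2 — point force P=-13 kN at a=36/5 m (b=L-a=24/5):
  R_A = Pb²(3a+b)/L³ = (-13)·(24/5)²·(3·(36/5)+(24/5))/12³ = -572/125 kN
  M_A = Pab²/L² = (-13)·(36/5)·(24/5)²/12² = -1872/125 kN·m
  R_B = Pa²(a+3b)/L³ = (-13)·(36/5)²·((36/5)+3·(24/5))/12³ = -1053/125 kN
  M_B = -Pa²b/L² = -(-13)·(36/5)²·(24/5)/12² = 2808/125 kN·m
Load 3 — triangular load w₀=15 kN/m (0→w₀ over full span):
  R_A = 3w₀L/20 = 3·15·12/20 = 27 kN
  M_A = w₀L²/30 = 15·12²/30 = 72 kN·m
  R_B = 7w₀L/20 = 7·15·12/20 = 63 kN
  M_B = -w₀L²/20 = -15·12²/20 = -108 kN·m
Superposition: R_A = 11053/125 kN, M_A = 23628/125 kN·m, R_B = 15072/125 kN, M_B = -27192/125 kN·m

R_A = 11053/125 kN, M_A = 23628/125 kN·m, R_B = 15072/125 kN, M_B = -27192/125 kN·m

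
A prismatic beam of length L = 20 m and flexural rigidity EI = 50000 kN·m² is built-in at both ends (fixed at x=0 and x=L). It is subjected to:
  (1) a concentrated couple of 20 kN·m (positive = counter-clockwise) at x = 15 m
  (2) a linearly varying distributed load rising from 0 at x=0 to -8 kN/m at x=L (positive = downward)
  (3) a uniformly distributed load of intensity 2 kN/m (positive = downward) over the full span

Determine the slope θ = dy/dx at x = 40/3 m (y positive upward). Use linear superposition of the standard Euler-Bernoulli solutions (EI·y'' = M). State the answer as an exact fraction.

θ(40/3) = -67/48600 rad

Load 1 — applied couple M₀=20 kN·m at a=15 m (b=L-a=5):
  θ_1 = (R_Ax²/2 - M_Ax)/EI  [x≤a] with R_A=9/8, M_A=25/4 = ((9/8)·(40/3)²/2 - (25/4)·(40/3))/50000 = 1/3000 rad
Load 2 — triangular load w₀=-8 kN/m (0→w₀ over full span):
  θ_2 = -w₀(2x(L-x)(L-2x)(x+2L)+x²(L-x)²)/(120LEI) = -(-8)·(2·(40/3)·(20-(40/3))·(20-2·(40/3))·((40/3)+2·20)+(40/3)²·(20-(40/3))²)/(120·20·50000) = -112/30375 rad
Load 3 — uniform load w=2 kN/m over full span:
  θ_3 = -wx(L-x)(L-2x)/(12EI) = -2·(40/3)·(20-(40/3))·(20-2·(40/3))/(12·50000) = 4/2025 rad
Superposition: θ = Σ θ_i = -67/48600 rad ≈ -0.001379 rad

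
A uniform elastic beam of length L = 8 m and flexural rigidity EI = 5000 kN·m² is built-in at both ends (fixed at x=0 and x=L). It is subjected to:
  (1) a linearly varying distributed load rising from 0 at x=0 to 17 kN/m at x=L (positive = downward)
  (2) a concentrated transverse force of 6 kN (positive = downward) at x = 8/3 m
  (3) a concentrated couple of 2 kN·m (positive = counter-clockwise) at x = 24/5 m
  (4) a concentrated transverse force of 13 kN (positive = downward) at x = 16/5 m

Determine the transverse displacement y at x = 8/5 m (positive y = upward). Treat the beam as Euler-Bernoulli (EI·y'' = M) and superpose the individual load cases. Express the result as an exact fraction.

y(8/5) = -2781248/263671875 m

Load 1 — triangular load w₀=17 kN/m (0→w₀ over full span):
  y_1 = -w₀x²(L-x)²(x+2L)/(120LEI) = -17·(8/5)²·(8-(8/5))²·((8/5)+2·8)/(120·8·5000) = -191488/29296875 m
Load 2 — point force P=6 kN at a=8/3 m (b=L-a=16/3):
  y_2 = -Pb²x²(3aL-(3a+b)x)/(6L³EI)  [x≤a] = -6·(16/3)²·(8/5)²·(3·(8/3)·8-(3·(8/3)+(16/3))·(8/5))/(6·8³·5000) = -512/421875 m
Load 3 — applied couple M₀=2 kN·m at a=24/5 m (b=L-a=16/5):
  y_3 = (R_Ax³/6 - M_Ax²/2)/EI  [x≤a] with R_A=9/25, M_A=16/25 = ((9/25)·(8/5)³/6 - (16/25)·(8/5)²/2)/5000 = -224/1953125 m
Load 4 — point force P=13 kN at a=16/5 m (b=L-a=24/5):
  y_4 = -Pb²x²(3aL-(3a+b)x)/(6L³EI)  [x≤a] = -13·(24/5)²·(8/5)²·(3·(16/5)·8-(3·(16/5)+(24/5))·(8/5))/(6·8³·5000) = -26208/9765625 m
Superposition: y = Σ y_i = -2781248/263671875 m ≈ -0.010548 m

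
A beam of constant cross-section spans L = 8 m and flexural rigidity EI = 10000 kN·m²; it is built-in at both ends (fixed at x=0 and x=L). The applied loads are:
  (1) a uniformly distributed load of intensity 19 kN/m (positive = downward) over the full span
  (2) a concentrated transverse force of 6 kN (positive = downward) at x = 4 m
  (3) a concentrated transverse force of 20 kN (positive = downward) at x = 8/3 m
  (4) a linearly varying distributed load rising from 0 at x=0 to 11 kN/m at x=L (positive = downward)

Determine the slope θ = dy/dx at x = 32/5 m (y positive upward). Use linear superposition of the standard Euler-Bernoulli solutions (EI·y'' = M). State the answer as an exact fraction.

θ(32/5) = 126499/10546875 rad

Load 1 — uniform load w=19 kN/m over full span:
  θ_1 = -wx(L-x)(L-2x)/(12EI) = -19·(32/5)·(8-(32/5))·(8-2·(32/5))/(12·10000) = 608/78125 rad
Load 2 — point force P=6 kN at a=4 m (b=L-a=4):
  θ_2 = Pa²(L-x)(2bL-(3b+a)(L-x))/(2L³EI)  [x>a] = 6·4²·(8-(32/5))·(2·4·8-(3·4+4)·(8-(32/5)))/(2·8³·10000) = 9/15625 rad
Load 3 — point force P=20 kN at a=8/3 m (b=L-a=16/3):
  θ_3 = Pa²(L-x)(2bL-(3b+a)(L-x))/(2L³EI)  [x>a] = 20·(8/3)²·(8-(32/5))·(2·(16/3)·8-(3·(16/3)+(8/3))·(8-(32/5)))/(2·8³·10000) = 104/84375 rad
Load 4 — triangular load w₀=11 kN/m (0→w₀ over full span):
  θ_4 = -w₀(2x(L-x)(L-2x)(x+2L)+x²(L-x)²)/(120LEI) = -11·(2·(32/5)·(8-(32/5))·(8-2·(32/5))·((32/5)+2·8)+(32/5)²·(8-(32/5))²)/(120·8·10000) = 2816/1171875 rad
Superposition: θ = Σ θ_i = 126499/10546875 rad ≈ 0.011994 rad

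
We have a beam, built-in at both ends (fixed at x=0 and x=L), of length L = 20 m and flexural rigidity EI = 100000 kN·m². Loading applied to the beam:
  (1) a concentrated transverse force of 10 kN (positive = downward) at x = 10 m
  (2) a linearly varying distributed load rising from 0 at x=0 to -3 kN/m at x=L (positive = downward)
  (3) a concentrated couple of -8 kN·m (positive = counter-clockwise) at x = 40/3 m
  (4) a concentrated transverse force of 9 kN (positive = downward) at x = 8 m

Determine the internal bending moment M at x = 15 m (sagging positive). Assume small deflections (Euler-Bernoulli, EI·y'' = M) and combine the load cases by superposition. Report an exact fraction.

Load 1 — point force P=10 kN at a=10 m (b=L-a=10):
  M_1 = Pa²(a+3b)(L-x)/L³ - Pa²b/L²  [x>a] = 10·10²·(10+3·10)·(20-15)/20³ - 10·10²·10/20² = 0 kN·m
Load 2 — triangular load w₀=-3 kN/m (0→w₀ over full span):
  M_2 = 3w₀Lx/20 - w₀L²/30 - w₀x³/(6L) = 3·(-3)·20·15/20 - (-3)·20²/30 - (-3)·15³/(6·20) = -85/8 kN·m
Load 3 — applied couple M₀=-8 kN·m at a=40/3 m (b=L-a=20/3):
  M_3 = R_Ax - M_A - M₀  [x>a] with R_A=-8/15, M_A=-8/3 = (-8/15)·15 - (-8/3) - (-8) = 8/3 kN·m
Load 4 — point force P=9 kN at a=8 m (b=L-a=12):
  M_4 = Pa²(a+3b)(L-x)/L³ - Pa²b/L²  [x>a] = 9·8²·(8+3·12)·(20-15)/20³ - 9·8²·12/20² = -36/25 kN·m
Superposition: M = Σ M_i = -5639/600 kN·m ≈ -9.398333 kN·m

M(15) = -5639/600 kN·m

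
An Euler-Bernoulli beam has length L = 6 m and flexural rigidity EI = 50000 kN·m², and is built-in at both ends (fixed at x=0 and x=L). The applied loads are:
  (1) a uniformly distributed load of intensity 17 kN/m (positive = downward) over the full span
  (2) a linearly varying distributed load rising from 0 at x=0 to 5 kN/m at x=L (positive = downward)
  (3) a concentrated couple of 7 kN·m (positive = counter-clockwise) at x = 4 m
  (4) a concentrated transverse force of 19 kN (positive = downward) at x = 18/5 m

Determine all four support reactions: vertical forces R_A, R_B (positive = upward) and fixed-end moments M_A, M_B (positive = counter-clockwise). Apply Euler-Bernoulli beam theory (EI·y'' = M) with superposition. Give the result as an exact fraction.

Load 1 — uniform load w=17 kN/m over full span:
  R_A = wL/2 = 17·6/2 = 51 kN
  M_A = wL²/12 = 17·6²/12 = 51 kN·m
  R_B = wL/2 = 17·6/2 = 51 kN
  M_B = -wL²/12 = -17·6²/12 = -51 kN·m
Load 2 — triangular load w₀=5 kN/m (0→w₀ over full span):
  R_A = 3w₀L/20 = 3·5·6/20 = 9/2 kN
  M_A = w₀L²/30 = 5·6²/30 = 6 kN·m
  R_B = 7w₀L/20 = 7·5·6/20 = 21/2 kN
  M_B = -w₀L²/20 = -5·6²/20 = -9 kN·m
Load 3 — applied couple M₀=7 kN·m at a=4 m (b=L-a=2):
  R_A = 6M₀ab/L³ = 6·7·4·2/6³ = 14/9 kN
  M_A = M₀b(2a-b)/L² = 7·2·(2·4-2)/6² = 7/3 kN·m
  R_B = -6M₀ab/L³ = -6·7·4·2/6³ = -14/9 kN
  M_B = M₀a(2b-a)/L² = 7·4·(2·2-4)/6² = 0 kN·m
Load 4 — point force P=19 kN at a=18/5 m (b=L-a=12/5):
  R_A = Pb²(3a+b)/L³ = 19·(12/5)²·(3·(18/5)+(12/5))/6³ = 836/125 kN
  M_A = Pab²/L² = 19·(18/5)·(12/5)²/6² = 1368/125 kN·m
  R_B = Pa²(a+3b)/L³ = 19·(18/5)²·((18/5)+3·(12/5))/6³ = 1539/125 kN
  M_B = -Pa²b/L² = -19·(18/5)²·(12/5)/6² = -2052/125 kN·m
Superposition: R_A = 143423/2250 kN, M_A = 26354/375 kN·m, R_B = 162577/2250 kN, M_B = -9552/125 kN·m

R_A = 143423/2250 kN, M_A = 26354/375 kN·m, R_B = 162577/2250 kN, M_B = -9552/125 kN·m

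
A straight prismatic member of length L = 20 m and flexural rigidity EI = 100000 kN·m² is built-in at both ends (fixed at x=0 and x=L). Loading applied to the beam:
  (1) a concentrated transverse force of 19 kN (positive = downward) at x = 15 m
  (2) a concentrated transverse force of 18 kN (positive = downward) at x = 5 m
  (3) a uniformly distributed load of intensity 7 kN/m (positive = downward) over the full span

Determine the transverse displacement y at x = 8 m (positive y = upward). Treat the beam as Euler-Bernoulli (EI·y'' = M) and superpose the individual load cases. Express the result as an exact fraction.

Load 1 — point force P=19 kN at a=15 m (b=L-a=5):
  y_1 = -Pb²x²(3aL-(3a+b)x)/(6L³EI)  [x≤a] = -19·5²·8²·(3·15·20-(3·15+5)·8)/(6·20³·100000) = -19/6000 m
Load 2 — point force P=18 kN at a=5 m (b=L-a=15):
  y_2 = -Pa²(L-x)²(3bL-(3b+a)(L-x))/(6L³EI)  [x>a] = -18·5²·(20-8)²·(3·15·20-(3·15+5)·(20-8))/(6·20³·100000) = -81/20000 m
Load 3 — uniform load w=7 kN/m over full span:
  y_3 = -wx²(L-x)²/(24EI) = -7·8²·(20-8)²/(24·100000) = -84/3125 m
Superposition: y = Σ y_i = -10229/300000 m ≈ -0.034097 m

y(8) = -10229/300000 m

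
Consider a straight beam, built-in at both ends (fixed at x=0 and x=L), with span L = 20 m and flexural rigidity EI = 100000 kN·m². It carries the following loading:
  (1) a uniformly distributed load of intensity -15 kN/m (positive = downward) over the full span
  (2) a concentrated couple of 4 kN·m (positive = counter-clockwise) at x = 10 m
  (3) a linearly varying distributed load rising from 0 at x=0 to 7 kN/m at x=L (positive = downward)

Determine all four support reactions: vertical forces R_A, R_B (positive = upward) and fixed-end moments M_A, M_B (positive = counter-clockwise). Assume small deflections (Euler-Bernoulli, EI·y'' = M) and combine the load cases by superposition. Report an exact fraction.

R_A = -1287/10 kN, M_A = -1217/3 kN·m, R_B = -1013/10 kN, M_B = 361 kN·m

Load 1 — uniform load w=-15 kN/m over full span:
  R_A = wL/2 = (-15)·20/2 = -150 kN
  M_A = wL²/12 = (-15)·20²/12 = -500 kN·m
  R_B = wL/2 = (-15)·20/2 = -150 kN
  M_B = -wL²/12 = -(-15)·20²/12 = 500 kN·m
Load 2 — applied couple M₀=4 kN·m at a=10 m (b=L-a=10):
  R_A = 6M₀ab/L³ = 6·4·10·10/20³ = 3/10 kN
  M_A = M₀b(2a-b)/L² = 4·10·(2·10-10)/20² = 1 kN·m
  R_B = -6M₀ab/L³ = -6·4·10·10/20³ = -3/10 kN
  M_B = M₀a(2b-a)/L² = 4·10·(2·10-10)/20² = 1 kN·m
Load 3 — triangular load w₀=7 kN/m (0→w₀ over full span):
  R_A = 3w₀L/20 = 3·7·20/20 = 21 kN
  M_A = w₀L²/30 = 7·20²/30 = 280/3 kN·m
  R_B = 7w₀L/20 = 7·7·20/20 = 49 kN
  M_B = -w₀L²/20 = -7·20²/20 = -140 kN·m
Superposition: R_A = -1287/10 kN, M_A = -1217/3 kN·m, R_B = -1013/10 kN, M_B = 361 kN·m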